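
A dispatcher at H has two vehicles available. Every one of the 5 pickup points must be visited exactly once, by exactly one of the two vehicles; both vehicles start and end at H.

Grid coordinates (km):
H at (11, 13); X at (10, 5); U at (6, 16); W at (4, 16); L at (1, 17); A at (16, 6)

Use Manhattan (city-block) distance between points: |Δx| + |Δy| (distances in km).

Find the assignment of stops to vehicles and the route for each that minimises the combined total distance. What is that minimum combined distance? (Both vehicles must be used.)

Minimum combined distance: 56 km.

There are 2^4 − 1 = 15 ways to divide the 5 stops into two non-empty groups. For each, the best each vehicle can do is its own shortest tour through its group:
  {X} + {U, W, L, A}: 18 + 52 = 70
  {U} + {X, W, L, A}: 16 + 54 = 70
  {X, U} + {W, L, A}: 32 + 52 = 84
  {W} + {X, U, L, A}: 20 + 54 = 74
  {X, W} + {U, L, A}: 36 + 52 = 88
  {U, W} + {X, L, A}: 20 + 54 = 74
  … (15 splits in total)
  {U, W, L} + {X, A}: 28 + 28 = 56  ← best
Best: vehicle 1 H → U → W → L → H = 28; vehicle 2 H → X → A → H = 28; combined 56.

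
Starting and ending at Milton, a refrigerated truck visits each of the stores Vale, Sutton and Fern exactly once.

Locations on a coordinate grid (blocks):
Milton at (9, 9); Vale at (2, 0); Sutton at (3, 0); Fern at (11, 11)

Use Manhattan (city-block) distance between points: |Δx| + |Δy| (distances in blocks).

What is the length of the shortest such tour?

Milton → Vale → Sutton → Fern → Milton: 16+1+19+4 = 40
Milton → Vale → Fern → Sutton → Milton: 16+20+19+15 = 70
Milton → Sutton → Vale → Fern → Milton: 15+1+20+4 = 40
The minimum is 40.
One optimal route: Milton → Vale → Sutton → Fern → Milton (or its reverse).

40 blocks — the shortest possible round trip.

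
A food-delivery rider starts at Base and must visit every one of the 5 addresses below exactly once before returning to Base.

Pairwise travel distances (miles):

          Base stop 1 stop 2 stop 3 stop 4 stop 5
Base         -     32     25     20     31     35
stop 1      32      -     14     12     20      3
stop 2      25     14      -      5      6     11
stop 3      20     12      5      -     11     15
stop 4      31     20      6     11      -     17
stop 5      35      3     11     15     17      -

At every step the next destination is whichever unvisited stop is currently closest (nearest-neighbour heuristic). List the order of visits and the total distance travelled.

Base → [stop 3:20 / stop 2:25 / stop 4:31 / stop 1:32 / stop 5:35] → stop 3 (20)
stop 3 → [stop 2:5 / stop 4:11 / stop 1:12 / stop 5:15] → stop 2 (5)
stop 2 → [stop 4:6 / stop 5:11 / stop 1:14] → stop 4 (6)
stop 4 → [stop 5:17 / stop 1:20] → stop 5 (17)
stop 5 → [stop 1:3] → stop 1 (3)
Return stop 1→Base: 32.
Total = 20 + 5 + 6 + 17 + 3 + 32 = 83.

83 miles along Base → stop 3 → stop 2 → stop 4 → stop 5 → stop 1 → Base.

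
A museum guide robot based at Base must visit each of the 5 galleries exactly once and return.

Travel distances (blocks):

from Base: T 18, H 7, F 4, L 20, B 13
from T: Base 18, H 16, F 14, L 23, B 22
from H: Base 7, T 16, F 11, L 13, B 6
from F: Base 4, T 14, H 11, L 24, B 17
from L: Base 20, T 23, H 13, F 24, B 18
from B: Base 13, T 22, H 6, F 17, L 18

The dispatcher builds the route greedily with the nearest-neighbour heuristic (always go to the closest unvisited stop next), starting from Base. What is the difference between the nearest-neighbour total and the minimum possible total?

Base: F=4, H=7, B=13, T=18, L=20 ⇒ F
F: H=11, T=14, B=17, L=24 ⇒ H
H: B=6, L=13, T=16 ⇒ B
B: L=18, T=22 ⇒ L
L: T=23 ⇒ T
NN route Base → F → H → B → L → T → Base costs 80.
Optimal: Base → H → B → L → T → F → Base costs 72 (by enumerating all 60 distinct tours).
Excess = 80 − 72 = 8.

The nearest-neighbour route is 8 blocks longer than optimal.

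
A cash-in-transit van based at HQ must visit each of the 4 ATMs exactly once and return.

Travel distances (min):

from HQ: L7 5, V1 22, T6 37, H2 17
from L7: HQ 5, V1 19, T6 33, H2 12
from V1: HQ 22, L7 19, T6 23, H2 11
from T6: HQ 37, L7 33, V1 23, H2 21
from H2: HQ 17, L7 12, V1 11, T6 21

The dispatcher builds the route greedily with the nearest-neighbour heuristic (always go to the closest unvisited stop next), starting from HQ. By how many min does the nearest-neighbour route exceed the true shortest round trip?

The nearest-neighbour route is 5 min longer than optimal.

HQ: L7=5, H2=17, V1=22, T6=37 ⇒ L7
L7: H2=12, V1=19, T6=33 ⇒ H2
H2: V1=11, T6=21 ⇒ V1
V1: T6=23 ⇒ T6
NN route HQ → L7 → H2 → V1 → T6 → HQ costs 88.
Optimal: HQ → L7 → H2 → T6 → V1 → HQ costs 83 (by enumerating all 12 distinct tours).
Excess = 88 − 83 = 5.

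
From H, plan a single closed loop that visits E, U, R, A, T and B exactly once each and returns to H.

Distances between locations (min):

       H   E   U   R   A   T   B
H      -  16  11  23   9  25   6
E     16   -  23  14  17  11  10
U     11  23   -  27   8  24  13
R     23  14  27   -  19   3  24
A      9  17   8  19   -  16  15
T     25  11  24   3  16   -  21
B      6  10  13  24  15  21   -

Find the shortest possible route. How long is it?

Shortest round trip = 68 min.

There are 360 distinct closed tours to check (reversals are equivalent).
H - E - U - R - A - T - B - H: 16+23+27+19+16+21+6 = 128
H - E - U - R - A - B - T - H: 16+23+27+19+15+21+25 = 146
H - E - U - R - T - A - B - H: 16+23+27+3+16+15+6 = 106
H - E - U - R - T - B - A - H: 16+23+27+3+21+15+9 = 114
H - E - U - R - B - A - T - H: 16+23+27+24+15+16+25 = 146
H - E - U - R - B - T - A - H: 16+23+27+24+21+16+9 = 136
H - E - U - A - R - T - B - H: 16+23+8+19+3+21+6 = 96
H - E - U - A - R - B - T - H: 16+23+8+19+24+21+25 = 136
… (352 more)
H - U - A - R - T - E - B - H: 11+8+19+3+11+10+6 = 68  ← best
The minimum is 68.
One optimal route: H → U → A → R → T → E → B → H (or its reverse).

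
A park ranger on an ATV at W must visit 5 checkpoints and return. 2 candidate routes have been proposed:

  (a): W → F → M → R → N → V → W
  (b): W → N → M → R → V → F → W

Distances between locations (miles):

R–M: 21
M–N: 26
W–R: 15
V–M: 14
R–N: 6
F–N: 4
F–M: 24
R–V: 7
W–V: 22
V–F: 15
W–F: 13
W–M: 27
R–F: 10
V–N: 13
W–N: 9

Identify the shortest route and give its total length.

Shortest is (b), total 91 miles.

(a): 13 + 24 + 21 + 6 + 13 + 22 = 99
(b): 9 + 26 + 21 + 7 + 15 + 13 = 91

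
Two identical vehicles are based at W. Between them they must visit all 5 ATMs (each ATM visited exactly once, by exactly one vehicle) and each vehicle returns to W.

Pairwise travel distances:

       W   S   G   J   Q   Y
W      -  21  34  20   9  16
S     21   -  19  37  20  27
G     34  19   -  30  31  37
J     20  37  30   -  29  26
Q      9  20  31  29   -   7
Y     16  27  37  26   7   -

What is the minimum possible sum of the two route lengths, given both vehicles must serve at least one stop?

Minimum combined distance: 122.

There are 2^4 − 1 = 15 ways to divide the 5 stops into two non-empty groups. For each, the best each vehicle can do is its own shortest tour through its group:
  {S} + {G, J, Q, Y}: 42 + 103 = 145
  {G} + {S, J, Q, Y}: 68 + 94 = 162
  {S, G} + {J, Q, Y}: 74 + 62 = 136
  {J} + {S, G, Q, Y}: 40 + 93 = 133
  {S, J} + {G, Q, Y}: 78 + 87 = 165
  {G, J} + {S, Q, Y}: 84 + 64 = 148
  … (15 splits in total)
  {S, G, J} + {Q, Y}: 90 + 32 = 122  ← best
Best: vehicle 1 W → S → G → J → W = 90; vehicle 2 W → Q → Y → W = 32; combined 122.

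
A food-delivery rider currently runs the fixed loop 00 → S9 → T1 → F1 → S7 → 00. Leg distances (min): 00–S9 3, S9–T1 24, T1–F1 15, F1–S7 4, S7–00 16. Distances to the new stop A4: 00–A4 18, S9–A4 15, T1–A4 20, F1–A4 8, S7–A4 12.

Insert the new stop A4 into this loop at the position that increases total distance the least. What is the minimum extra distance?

Adding 11 min by placing A4 on the S9–T1 leg.

Insertion cost between consecutive stops i–j is d(i,A4) + d(A4,j) − d(i,j):
  between 00 and S9: 18 + 15 − 3 = 30
  between S9 and T1: 15 + 20 − 24 = 11
  between T1 and F1: 20 + 8 − 15 = 13
  between F1 and S7: 8 + 12 − 4 = 16
  between S7 and 00: 12 + 18 − 16 = 14
Cheapest insertion is between S9 and T1, adding 11.
New total = 62 + 11 = 73.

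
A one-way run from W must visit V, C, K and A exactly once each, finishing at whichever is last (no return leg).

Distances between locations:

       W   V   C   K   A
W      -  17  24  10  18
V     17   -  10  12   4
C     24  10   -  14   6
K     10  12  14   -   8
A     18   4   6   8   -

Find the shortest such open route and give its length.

There are 4! = 24 possible orderings.
W → V → C → K → A: 17+10+14+8 = 49
W → V → C → A → K: 17+10+6+8 = 41
W → V → K → C → A: 17+12+14+6 = 49
W → V → K → A → C: 17+12+8+6 = 43
W → V → A → C → K: 17+4+6+14 = 41
W → V → A → K → C: 17+4+8+14 = 43
W → C → V → K → A: 24+10+12+8 = 54
W → C → V → A → K: 24+10+4+8 = 46
W → C → K → V → A: 24+14+12+4 = 54
W → C → K → A → V: 24+14+8+4 = 50
W → C → A → V → K: 24+6+4+12 = 46
W → C → A → K → V: 24+6+8+12 = 50
W → K → V → C → A: 10+12+10+6 = 38
W → K → V → A → C: 10+12+4+6 = 32
… (10 more)
The minimum is 32.
One shortest path: W → K → V → A → C.

Minimum one-way distance = 32.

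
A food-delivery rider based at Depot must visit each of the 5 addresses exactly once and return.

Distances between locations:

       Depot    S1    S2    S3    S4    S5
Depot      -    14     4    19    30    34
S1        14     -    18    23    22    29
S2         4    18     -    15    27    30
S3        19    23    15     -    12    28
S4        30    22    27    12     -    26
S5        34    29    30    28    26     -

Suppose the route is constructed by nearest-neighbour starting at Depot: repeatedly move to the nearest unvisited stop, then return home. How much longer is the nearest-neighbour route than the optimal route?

Excess over optimum: 16.

Depot: S2=4, S1=14, S3=19, S4=30, S5=34 ⇒ S2
S2: S3=15, S1=18, S4=27, S5=30 ⇒ S3
S3: S4=12, S1=23, S5=28 ⇒ S4
S4: S1=22, S5=26 ⇒ S1
S1: S5=29 ⇒ S5
NN route Depot → S2 → S3 → S4 → S1 → S5 → Depot costs 116.
Optimal: Depot → S1 → S5 → S4 → S3 → S2 → Depot costs 100 (by enumerating all 60 distinct tours).
Excess = 116 − 100 = 16.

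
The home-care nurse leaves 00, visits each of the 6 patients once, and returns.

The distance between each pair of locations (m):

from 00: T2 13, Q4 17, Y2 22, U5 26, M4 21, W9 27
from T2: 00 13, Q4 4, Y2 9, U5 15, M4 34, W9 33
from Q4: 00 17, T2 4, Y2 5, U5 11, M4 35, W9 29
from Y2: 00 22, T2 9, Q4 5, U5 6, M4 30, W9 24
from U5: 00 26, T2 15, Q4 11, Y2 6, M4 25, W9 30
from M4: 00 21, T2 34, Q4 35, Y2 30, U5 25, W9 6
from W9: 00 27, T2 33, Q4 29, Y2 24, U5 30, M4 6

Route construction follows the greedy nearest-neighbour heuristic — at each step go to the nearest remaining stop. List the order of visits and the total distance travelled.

Total distance 86 m via the nearest-neighbour route 00 → T2 → Q4 → Y2 → U5 → M4 → W9 → 00.

From 00: distances to unvisited — T2=13, Q4=17, M4=21, Y2=22, U5=26, W9=27. Nearest is T2 (13).
From T2: distances to unvisited — Q4=4, Y2=9, U5=15, W9=33, M4=34. Nearest is Q4 (4).
From Q4: distances to unvisited — Y2=5, U5=11, W9=29, M4=35. Nearest is Y2 (5).
From Y2: distances to unvisited — U5=6, W9=24, M4=30. Nearest is U5 (6).
From U5: distances to unvisited — M4=25, W9=30. Nearest is M4 (25).
From M4: distances to unvisited — W9=6. Nearest is W9 (6).
Return W9→00: 27.
Total = 13 + 4 + 5 + 6 + 25 + 6 + 27 = 86.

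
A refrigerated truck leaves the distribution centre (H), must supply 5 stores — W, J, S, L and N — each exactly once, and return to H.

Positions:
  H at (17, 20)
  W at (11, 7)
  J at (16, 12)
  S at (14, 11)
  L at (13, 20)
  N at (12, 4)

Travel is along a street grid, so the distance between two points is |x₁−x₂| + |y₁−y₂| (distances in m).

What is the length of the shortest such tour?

There are 60 distinct closed tours to check (reversals are equivalent).
H → W → J → S → L → N → H: 19+10+3+10+17+21 = 80
H → W → J → S → N → L → H: 19+10+3+9+17+4 = 62
H → W → J → L → S → N → H: 19+10+11+10+9+21 = 80
H → W → J → L → N → S → H: 19+10+11+17+9+12 = 78
H → W → J → N → S → L → H: 19+10+12+9+10+4 = 64
H → W → J → N → L → S → H: 19+10+12+17+10+12 = 80
H → W → S → J → L → N → H: 19+7+3+11+17+21 = 78
H → W → S → J → N → L → H: 19+7+3+12+17+4 = 62
H → W → S → L → J → N → H: 19+7+10+11+12+21 = 80
H → W → S → L → N → J → H: 19+7+10+17+12+9 = 74
H → W → S → N → J → L → H: 19+7+9+12+11+4 = 62
H → W → S → N → L → J → H: 19+7+9+17+11+9 = 72
H → W → L → J → S → N → H: 19+15+11+3+9+21 = 78
H → W → L → J → N → S → H: 19+15+11+12+9+12 = 78
… (46 more)
H → J → S → W → N → L → H: 9+3+7+4+17+4 = 44  ← best
The minimum is 44.
One optimal route: H → J → S → W → N → L → H (or its reverse).

Minimum total distance: 44 m.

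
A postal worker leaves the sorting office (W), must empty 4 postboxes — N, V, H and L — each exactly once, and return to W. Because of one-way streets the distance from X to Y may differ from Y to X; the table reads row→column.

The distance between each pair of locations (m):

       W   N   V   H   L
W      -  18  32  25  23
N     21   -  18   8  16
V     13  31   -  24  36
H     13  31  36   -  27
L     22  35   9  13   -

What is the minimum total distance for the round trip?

Minimum total distance: 75 m.

W-N-V-H-L-W: 18+18+24+27+22 = 109
W-N-V-L-H-W: 18+18+36+13+13 = 98
W-N-H-V-L-W: 18+8+36+36+22 = 120
W-N-H-L-V-W: 18+8+27+9+13 = 75
W-N-L-V-H-W: 18+16+9+24+13 = 80
W-N-L-H-V-W: 18+16+13+36+13 = 96
W-V-N-H-L-W: 32+31+8+27+22 = 120
W-V-N-L-H-W: 32+31+16+13+13 = 105
W-V-H-N-L-W: 32+24+31+16+22 = 125
W-V-H-L-N-W: 32+24+27+35+21 = 139
W-V-L-N-H-W: 32+36+35+8+13 = 124
W-V-L-H-N-W: 32+36+13+31+21 = 133
W-H-N-V-L-W: 25+31+18+36+22 = 132
W-H-N-L-V-W: 25+31+16+9+13 = 94
… (10 more)
The minimum is 75.
One optimal route: W → N → H → L → V → W.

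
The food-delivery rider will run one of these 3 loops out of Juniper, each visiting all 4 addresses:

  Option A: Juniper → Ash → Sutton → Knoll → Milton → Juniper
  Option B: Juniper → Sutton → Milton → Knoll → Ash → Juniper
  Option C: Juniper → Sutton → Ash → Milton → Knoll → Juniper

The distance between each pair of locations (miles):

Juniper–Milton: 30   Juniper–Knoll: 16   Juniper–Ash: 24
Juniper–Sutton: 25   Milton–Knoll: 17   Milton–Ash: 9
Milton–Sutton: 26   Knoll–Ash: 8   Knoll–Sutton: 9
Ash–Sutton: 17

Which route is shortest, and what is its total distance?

84 miles — Option C is the shortest.

Option A: 24 + 17 + 9 + 17 + 30 = 97
Option B: 25 + 26 + 17 + 8 + 24 = 100
Option C: 25 + 17 + 9 + 17 + 16 = 84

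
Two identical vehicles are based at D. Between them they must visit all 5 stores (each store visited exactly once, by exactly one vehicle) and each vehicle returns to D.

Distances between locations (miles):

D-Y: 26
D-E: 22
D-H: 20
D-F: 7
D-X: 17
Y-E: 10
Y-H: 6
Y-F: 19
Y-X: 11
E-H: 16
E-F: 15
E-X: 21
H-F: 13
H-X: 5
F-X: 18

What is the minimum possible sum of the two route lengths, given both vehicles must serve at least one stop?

Try each way of splitting the stops between the two vehicles (each non-empty) and, for each split, find the best tour for each vehicle:
  {Y} + {E, H, F, X}: 52 + 60 = 112
  {E} + {Y, H, F, X}: 44 + 54 = 98
  {Y, E} + {H, F, X}: 58 + 42 = 100
  {H} + {Y, E, F, X}: 40 + 60 = 100
  {Y, H} + {E, F, X}: 52 + 60 = 112
  {E, H} + {Y, F, X}: 58 + 54 = 112
  … (15 splits in total)
  {F} + {Y, E, H, X}: 14 + 60 = 74  ← best
Best: vehicle 1 D → F → D = 14; vehicle 2 D → E → Y → H → X → D = 60; combined 74.

74 miles — the smallest possible combined total.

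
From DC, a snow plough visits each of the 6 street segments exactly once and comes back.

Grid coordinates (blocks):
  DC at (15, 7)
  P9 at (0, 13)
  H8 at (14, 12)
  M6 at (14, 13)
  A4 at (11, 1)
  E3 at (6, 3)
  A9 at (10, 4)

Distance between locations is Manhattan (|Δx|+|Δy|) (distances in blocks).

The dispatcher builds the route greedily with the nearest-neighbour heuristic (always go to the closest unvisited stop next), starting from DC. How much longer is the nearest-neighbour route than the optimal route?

From DC: H8=6, M6=7, A9=8, A4=10, E3=13, P9=21 → choose H8 (6).
From H8: M6=1, A9=12, A4=14, P9=15, E3=17 → choose M6 (1).
From M6: A9=13, P9=14, A4=15, E3=18 → choose A9 (13).
From A9: A4=4, E3=5, P9=19 → choose A4 (4).
From A4: E3=7, P9=23 → choose E3 (7).
From E3: P9=16 → choose P9 (16).
NN route DC → H8 → M6 → A9 → A4 → E3 → P9 → DC costs 68.
Optimal: DC → H8 → M6 → P9 → E3 → A4 → A9 → DC costs 56 (by enumerating all 360 distinct tours).
Excess = 68 − 56 = 12.

12 blocks longer than the optimal tour.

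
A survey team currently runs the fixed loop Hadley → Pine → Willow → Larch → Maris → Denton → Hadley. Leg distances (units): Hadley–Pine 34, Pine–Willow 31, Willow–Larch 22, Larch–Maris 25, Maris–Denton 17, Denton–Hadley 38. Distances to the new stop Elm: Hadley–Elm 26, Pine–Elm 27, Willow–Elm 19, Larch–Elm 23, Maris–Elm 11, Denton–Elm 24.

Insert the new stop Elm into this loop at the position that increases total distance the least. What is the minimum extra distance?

Insertion cost between consecutive stops i–j is d(i,Elm) + d(Elm,j) − d(i,j):
  between Hadley and Pine: 26 + 27 − 34 = 19
  between Pine and Willow: 27 + 19 − 31 = 15
  between Willow and Larch: 19 + 23 − 22 = 20
  between Larch and Maris: 23 + 11 − 25 = 9
  between Maris and Denton: 11 + 24 − 17 = 18
  between Denton and Hadley: 24 + 26 − 38 = 12
Cheapest insertion is between Larch and Maris, adding 9.
New total = 167 + 9 = 176.

Adding 9 by placing Elm on the Larch–Maris leg.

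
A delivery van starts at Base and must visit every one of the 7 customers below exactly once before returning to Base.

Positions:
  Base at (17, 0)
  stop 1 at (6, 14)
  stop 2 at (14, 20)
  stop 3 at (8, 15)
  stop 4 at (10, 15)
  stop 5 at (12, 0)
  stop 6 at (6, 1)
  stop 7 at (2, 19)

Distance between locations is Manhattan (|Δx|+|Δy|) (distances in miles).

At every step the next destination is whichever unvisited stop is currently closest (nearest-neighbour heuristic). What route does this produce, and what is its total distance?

Total distance 86 miles via the nearest-neighbour route Base → stop 5 → stop 6 → stop 1 → stop 3 → stop 4 → stop 2 → stop 7 → Base.

From Base: distances to unvisited — stop 5=5, stop 6=12, stop 4=22, stop 2=23, stop 3=24, stop 1=25, stop 7=34. Nearest is stop 5 (5).
From stop 5: distances to unvisited — stop 6=7, stop 4=17, stop 3=19, stop 1=20, stop 2=22, stop 7=29. Nearest is stop 6 (7).
From stop 6: distances to unvisited — stop 1=13, stop 3=16, stop 4=18, stop 7=22, stop 2=27. Nearest is stop 1 (13).
From stop 1: distances to unvisited — stop 3=3, stop 4=5, stop 7=9, stop 2=14. Nearest is stop 3 (3).
From stop 3: distances to unvisited — stop 4=2, stop 7=10, stop 2=11. Nearest is stop 4 (2).
From stop 4: distances to unvisited — stop 2=9, stop 7=12. Nearest is stop 2 (9).
From stop 2: distances to unvisited — stop 7=13. Nearest is stop 7 (13).
Return stop 7→Base: 34.
Total = 5 + 7 + 13 + 3 + 2 + 9 + 13 + 34 = 86.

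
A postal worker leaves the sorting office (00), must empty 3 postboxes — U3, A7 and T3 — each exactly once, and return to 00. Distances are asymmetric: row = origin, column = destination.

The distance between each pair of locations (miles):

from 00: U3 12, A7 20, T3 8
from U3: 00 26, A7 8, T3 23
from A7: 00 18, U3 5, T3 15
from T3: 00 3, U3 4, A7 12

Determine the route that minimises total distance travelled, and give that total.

00-U3-A7-T3-00: 12+8+15+3 = 38
00-U3-T3-A7-00: 12+23+12+18 = 65
00-A7-U3-T3-00: 20+5+23+3 = 51
00-A7-T3-U3-00: 20+15+4+26 = 65
00-T3-U3-A7-00: 8+4+8+18 = 38
00-T3-A7-U3-00: 8+12+5+26 = 51
The minimum is 38.
One optimal route: 00 → U3 → A7 → T3 → 00.

38 miles — the shortest possible round trip.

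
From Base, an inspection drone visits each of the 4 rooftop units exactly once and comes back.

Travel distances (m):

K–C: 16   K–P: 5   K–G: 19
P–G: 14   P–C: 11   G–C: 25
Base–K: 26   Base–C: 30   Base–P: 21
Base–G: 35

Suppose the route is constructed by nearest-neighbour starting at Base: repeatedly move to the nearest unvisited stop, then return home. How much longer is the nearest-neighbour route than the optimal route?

The nearest-neighbour route is 2 m longer than optimal.

From Base: P=21, K=26, C=30, G=35 → choose P (21).
From P: K=5, C=11, G=14 → choose K (5).
From K: C=16, G=19 → choose C (16).
From C: G=25 → choose G (25).
NN route Base → P → K → C → G → Base costs 102.
Optimal: Base → K → P → G → C → Base costs 100 (by enumerating all 12 distinct tours).
Excess = 102 − 100 = 2.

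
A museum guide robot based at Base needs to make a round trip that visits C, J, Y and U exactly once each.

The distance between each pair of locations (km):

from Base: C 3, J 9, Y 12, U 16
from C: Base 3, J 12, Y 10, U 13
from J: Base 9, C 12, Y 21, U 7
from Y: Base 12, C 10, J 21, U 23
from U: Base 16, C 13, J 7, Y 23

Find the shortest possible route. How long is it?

With 4 stops there are 4!/2 = 12 distinct round trips (a route and its reverse cost the same).
Base - C - J - Y - U - Base: 3+12+21+23+16 = 75
Base - C - J - U - Y - Base: 3+12+7+23+12 = 57
Base - C - Y - J - U - Base: 3+10+21+7+16 = 57
Base - C - Y - U - J - Base: 3+10+23+7+9 = 52
Base - C - U - J - Y - Base: 3+13+7+21+12 = 56
Base - C - U - Y - J - Base: 3+13+23+21+9 = 69
Base - J - C - Y - U - Base: 9+12+10+23+16 = 70
Base - J - C - U - Y - Base: 9+12+13+23+12 = 69
Base - J - Y - C - U - Base: 9+21+10+13+16 = 69
Base - J - U - C - Y - Base: 9+7+13+10+12 = 51
Base - Y - C - J - U - Base: 12+10+12+7+16 = 57
Base - Y - J - C - U - Base: 12+21+12+13+16 = 74
The minimum is 51.
One optimal route: Base → J → U → C → Y → Base (or its reverse).

Shortest round trip = 51 km.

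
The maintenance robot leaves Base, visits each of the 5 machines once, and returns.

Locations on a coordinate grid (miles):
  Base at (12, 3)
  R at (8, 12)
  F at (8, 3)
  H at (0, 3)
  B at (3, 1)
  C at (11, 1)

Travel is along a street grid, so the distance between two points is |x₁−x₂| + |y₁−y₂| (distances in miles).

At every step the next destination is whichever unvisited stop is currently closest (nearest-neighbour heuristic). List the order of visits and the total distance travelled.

Base → [C:3 / F:4 / B:11 / H:12 / R:13] → C (3)
C → [F:5 / B:8 / H:13 / R:14] → F (5)
F → [B:7 / H:8 / R:9] → B (7)
B → [H:5 / R:16] → H (5)
H → [R:17] → R (17)
Return R→Base: 13.
Total = 3 + 5 + 7 + 5 + 17 + 13 = 50.

50 miles along Base → C → F → B → H → R → Base.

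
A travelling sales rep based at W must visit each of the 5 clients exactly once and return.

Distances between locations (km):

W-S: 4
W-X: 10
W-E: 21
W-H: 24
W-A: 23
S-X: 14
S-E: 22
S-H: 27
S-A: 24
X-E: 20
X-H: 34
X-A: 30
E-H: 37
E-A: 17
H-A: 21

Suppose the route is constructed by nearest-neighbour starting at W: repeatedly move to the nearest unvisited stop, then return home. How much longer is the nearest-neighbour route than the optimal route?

The nearest-neighbour route is 1 km longer than optimal.

From W: S=4, X=10, E=21, A=23, H=24 → choose S (4).
From S: X=14, E=22, A=24, H=27 → choose X (14).
From X: E=20, A=30, H=34 → choose E (20).
From E: A=17, H=37 → choose A (17).
From A: H=21 → choose H (21).
NN route W → S → X → E → A → H → W costs 100.
Optimal: W → S → H → A → E → X → W costs 99 (by enumerating all 60 distinct tours).
Excess = 100 − 99 = 1.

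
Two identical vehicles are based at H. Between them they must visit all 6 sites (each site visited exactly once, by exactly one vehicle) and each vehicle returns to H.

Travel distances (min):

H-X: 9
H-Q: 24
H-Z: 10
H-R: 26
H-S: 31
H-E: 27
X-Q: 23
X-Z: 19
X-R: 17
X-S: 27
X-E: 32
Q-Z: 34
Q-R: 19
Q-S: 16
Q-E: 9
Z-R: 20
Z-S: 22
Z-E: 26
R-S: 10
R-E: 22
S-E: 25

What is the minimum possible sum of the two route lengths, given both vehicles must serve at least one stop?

Minimum combined distance: 108 min.

Check every non-empty split of the stops between the two vehicles; for each half take its own optimal tour:
  {X} + {Q, Z, R, S, E}: 18 + 92 = 110
  {Q} + {X, Z, R, S, E}: 48 + 97 = 145
  {X, Q} + {Z, R, S, E}: 56 + 91 = 147
  {Z} + {X, Q, R, S, E}: 20 + 88 = 108
  {X, Z} + {Q, R, S, E}: 38 + 88 = 126
  {Q, Z} + {X, R, S, E}: 68 + 88 = 156
  … (31 splits in total)
Best: vehicle 1 H → Z → H = 20; vehicle 2 H → X → R → S → Q → E → H = 88; combined 108.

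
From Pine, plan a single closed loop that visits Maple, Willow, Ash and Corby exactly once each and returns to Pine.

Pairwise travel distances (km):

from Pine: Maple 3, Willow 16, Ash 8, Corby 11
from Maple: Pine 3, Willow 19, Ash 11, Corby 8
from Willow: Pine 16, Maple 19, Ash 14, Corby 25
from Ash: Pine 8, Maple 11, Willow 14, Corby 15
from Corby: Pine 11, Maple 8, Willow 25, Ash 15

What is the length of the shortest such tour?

Shortest round trip = 56 km.

There are 12 distinct closed tours to check (reversals are equivalent).
Pine-Maple-Willow-Ash-Corby-Pine: 3+19+14+15+11 = 62
Pine-Maple-Willow-Corby-Ash-Pine: 3+19+25+15+8 = 70
Pine-Maple-Ash-Willow-Corby-Pine: 3+11+14+25+11 = 64
Pine-Maple-Ash-Corby-Willow-Pine: 3+11+15+25+16 = 70
Pine-Maple-Corby-Willow-Ash-Pine: 3+8+25+14+8 = 58
Pine-Maple-Corby-Ash-Willow-Pine: 3+8+15+14+16 = 56
Pine-Willow-Maple-Ash-Corby-Pine: 16+19+11+15+11 = 72
Pine-Willow-Maple-Corby-Ash-Pine: 16+19+8+15+8 = 66
Pine-Willow-Ash-Maple-Corby-Pine: 16+14+11+8+11 = 60
Pine-Willow-Corby-Maple-Ash-Pine: 16+25+8+11+8 = 68
Pine-Ash-Maple-Willow-Corby-Pine: 8+11+19+25+11 = 74
Pine-Ash-Willow-Maple-Corby-Pine: 8+14+19+8+11 = 60
The minimum is 56.
One optimal route: Pine → Maple → Corby → Ash → Willow → Pine (or its reverse).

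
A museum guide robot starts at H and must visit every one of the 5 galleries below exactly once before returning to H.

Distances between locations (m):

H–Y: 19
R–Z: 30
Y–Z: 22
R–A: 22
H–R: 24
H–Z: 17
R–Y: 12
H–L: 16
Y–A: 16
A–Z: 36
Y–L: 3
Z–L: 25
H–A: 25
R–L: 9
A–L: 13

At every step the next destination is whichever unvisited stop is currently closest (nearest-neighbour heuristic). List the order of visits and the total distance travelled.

At H the remaining stops are L 16, Z 17, Y 19, R 24, A 25; go to L.
At L the remaining stops are Y 3, R 9, A 13, Z 25; go to Y.
At Y the remaining stops are R 12, A 16, Z 22; go to R.
At R the remaining stops are A 22, Z 30; go to A.
At A the remaining stops are Z 36; go to Z.
Return Z→H: 17.
Total = 16 + 3 + 12 + 22 + 36 + 17 = 106.

106 m along H → L → Y → R → A → Z → H.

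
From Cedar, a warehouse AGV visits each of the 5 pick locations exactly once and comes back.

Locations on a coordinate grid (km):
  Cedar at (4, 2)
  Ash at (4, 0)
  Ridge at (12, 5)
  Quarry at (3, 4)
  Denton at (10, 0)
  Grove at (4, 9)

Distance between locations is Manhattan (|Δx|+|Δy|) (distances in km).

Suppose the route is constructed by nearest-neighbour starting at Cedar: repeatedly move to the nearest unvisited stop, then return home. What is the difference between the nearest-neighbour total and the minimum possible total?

Cedar: Ash=2, Quarry=3, Grove=7, Denton=8, Ridge=11 ⇒ Ash
Ash: Quarry=5, Denton=6, Grove=9, Ridge=13 ⇒ Quarry
Quarry: Grove=6, Ridge=10, Denton=11 ⇒ Grove
Grove: Ridge=12, Denton=15 ⇒ Ridge
Ridge: Denton=7 ⇒ Denton
NN route Cedar → Ash → Quarry → Grove → Ridge → Denton → Cedar costs 40.
Optimal: Cedar → Ash → Denton → Ridge → Grove → Quarry → Cedar costs 36 (by enumerating all 60 distinct tours).
Excess = 40 − 36 = 4.

The nearest-neighbour route is 4 km longer than optimal.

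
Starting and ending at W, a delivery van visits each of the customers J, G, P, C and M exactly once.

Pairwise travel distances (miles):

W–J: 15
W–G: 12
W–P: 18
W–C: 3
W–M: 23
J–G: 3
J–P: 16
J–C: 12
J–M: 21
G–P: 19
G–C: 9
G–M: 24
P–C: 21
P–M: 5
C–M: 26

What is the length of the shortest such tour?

There are 60 distinct closed tours to check (reversals are equivalent).
W-J-G-P-C-M-W: 15+3+19+21+26+23 = 107
W-J-G-P-M-C-W: 15+3+19+5+26+3 = 71
W-J-G-C-P-M-W: 15+3+9+21+5+23 = 76
W-J-G-C-M-P-W: 15+3+9+26+5+18 = 76
W-J-G-M-P-C-W: 15+3+24+5+21+3 = 71
W-J-G-M-C-P-W: 15+3+24+26+21+18 = 107
W-J-P-G-C-M-W: 15+16+19+9+26+23 = 108
W-J-P-G-M-C-W: 15+16+19+24+26+3 = 103
W-J-P-C-G-M-W: 15+16+21+9+24+23 = 108
W-J-P-C-M-G-W: 15+16+21+26+24+12 = 114
W-J-P-M-G-C-W: 15+16+5+24+9+3 = 72
W-J-P-M-C-G-W: 15+16+5+26+9+12 = 83
W-J-C-G-P-M-W: 15+12+9+19+5+23 = 83
W-J-C-G-M-P-W: 15+12+9+24+5+18 = 83
… (46 more)
W-P-M-J-G-C-W: 18+5+21+3+9+3 = 59  ← best
The minimum is 59.
One optimal route: W → P → M → J → G → C → W (or its reverse).

Shortest round trip = 59 miles.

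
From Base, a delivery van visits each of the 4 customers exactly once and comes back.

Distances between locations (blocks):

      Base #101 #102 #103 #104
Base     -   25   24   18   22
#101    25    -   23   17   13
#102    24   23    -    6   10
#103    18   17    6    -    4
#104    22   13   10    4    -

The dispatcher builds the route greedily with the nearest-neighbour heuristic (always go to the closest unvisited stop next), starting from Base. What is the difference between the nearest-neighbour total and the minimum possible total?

8 blocks longer than the optimal tour.

Base: #103=18, #104=22, #102=24, #101=25 ⇒ #103
#103: #104=4, #102=6, #101=17 ⇒ #104
#104: #102=10, #101=13 ⇒ #102
#102: #101=23 ⇒ #101
NN route Base → #103 → #104 → #102 → #101 → Base costs 80.
Optimal: Base → #101 → #104 → #102 → #103 → Base costs 72 (by enumerating all 12 distinct tours).
Excess = 80 − 72 = 8.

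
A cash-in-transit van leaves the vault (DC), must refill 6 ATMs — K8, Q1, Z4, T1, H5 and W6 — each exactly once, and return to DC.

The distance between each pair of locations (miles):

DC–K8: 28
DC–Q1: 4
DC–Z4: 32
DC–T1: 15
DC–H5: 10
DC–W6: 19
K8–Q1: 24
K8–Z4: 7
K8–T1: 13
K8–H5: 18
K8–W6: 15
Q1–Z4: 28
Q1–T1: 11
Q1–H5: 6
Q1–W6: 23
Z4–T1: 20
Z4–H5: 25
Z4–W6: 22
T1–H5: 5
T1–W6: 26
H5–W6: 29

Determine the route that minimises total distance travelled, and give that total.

76 miles — the shortest possible round trip.

DC-K8-Q1-Z4-T1-H5-W6-DC: 28+24+28+20+5+29+19 = 153
DC-K8-Q1-Z4-T1-W6-H5-DC: 28+24+28+20+26+29+10 = 165
DC-K8-Q1-Z4-H5-T1-W6-DC: 28+24+28+25+5+26+19 = 155
DC-K8-Q1-Z4-H5-W6-T1-DC: 28+24+28+25+29+26+15 = 175
DC-K8-Q1-Z4-W6-T1-H5-DC: 28+24+28+22+26+5+10 = 143
DC-K8-Q1-Z4-W6-H5-T1-DC: 28+24+28+22+29+5+15 = 151
DC-K8-Q1-T1-Z4-H5-W6-DC: 28+24+11+20+25+29+19 = 156
DC-K8-Q1-T1-Z4-W6-H5-DC: 28+24+11+20+22+29+10 = 144
… (352 more)
DC-Q1-H5-T1-K8-Z4-W6-DC: 4+6+5+13+7+22+19 = 76  ← best
The minimum is 76.
One optimal route: DC → Q1 → H5 → T1 → K8 → Z4 → W6 → DC (or its reverse).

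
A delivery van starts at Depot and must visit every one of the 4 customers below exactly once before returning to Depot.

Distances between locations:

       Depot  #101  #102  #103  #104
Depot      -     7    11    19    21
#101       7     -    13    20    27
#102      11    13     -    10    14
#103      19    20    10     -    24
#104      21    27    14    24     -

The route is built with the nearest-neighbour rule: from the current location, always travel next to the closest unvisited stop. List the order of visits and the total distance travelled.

75 along Depot → #101 → #102 → #103 → #104 → Depot.

At Depot the remaining stops are #101 7, #102 11, #103 19, #104 21; go to #101.
At #101 the remaining stops are #102 13, #103 20, #104 27; go to #102.
At #102 the remaining stops are #103 10, #104 14; go to #103.
At #103 the remaining stops are #104 24; go to #104.
Return #104→Depot: 21.
Total = 7 + 13 + 10 + 24 + 21 = 75.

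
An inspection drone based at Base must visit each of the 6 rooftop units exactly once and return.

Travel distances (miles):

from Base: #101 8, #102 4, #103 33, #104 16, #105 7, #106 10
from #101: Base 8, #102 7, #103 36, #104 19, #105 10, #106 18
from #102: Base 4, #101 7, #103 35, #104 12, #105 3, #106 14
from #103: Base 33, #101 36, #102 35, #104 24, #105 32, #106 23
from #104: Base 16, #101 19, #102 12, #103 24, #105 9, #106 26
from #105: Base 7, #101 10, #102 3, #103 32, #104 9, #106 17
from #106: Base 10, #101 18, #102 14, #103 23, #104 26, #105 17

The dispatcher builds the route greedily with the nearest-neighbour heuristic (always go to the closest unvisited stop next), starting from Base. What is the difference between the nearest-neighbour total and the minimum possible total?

The nearest-neighbour route is 25 miles longer than optimal.

Base: #102=4, #105=7, #101=8, #106=10, #104=16, #103=33 ⇒ #102
#102: #105=3, #101=7, #104=12, #106=14, #103=35 ⇒ #105
#105: #104=9, #101=10, #106=17, #103=32 ⇒ #104
#104: #101=19, #103=24, #106=26 ⇒ #101
#101: #106=18, #103=36 ⇒ #106
#106: #103=23 ⇒ #103
NN route Base → #102 → #105 → #104 → #101 → #106 → #103 → Base costs 109.
Optimal: Base → #101 → #102 → #105 → #104 → #103 → #106 → Base costs 84 (by enumerating all 360 distinct tours).
Excess = 109 − 84 = 25.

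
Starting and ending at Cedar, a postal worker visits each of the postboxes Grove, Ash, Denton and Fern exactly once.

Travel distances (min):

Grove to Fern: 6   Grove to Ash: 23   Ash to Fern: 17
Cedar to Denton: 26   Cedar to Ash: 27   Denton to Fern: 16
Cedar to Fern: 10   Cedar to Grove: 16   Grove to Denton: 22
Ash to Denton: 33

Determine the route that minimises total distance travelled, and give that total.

There are 12 distinct closed tours to check (reversals are equivalent).
Cedar-Grove-Ash-Denton-Fern-Cedar: 16+23+33+16+10 = 98
Cedar-Grove-Ash-Fern-Denton-Cedar: 16+23+17+16+26 = 98
Cedar-Grove-Denton-Ash-Fern-Cedar: 16+22+33+17+10 = 98
Cedar-Grove-Denton-Fern-Ash-Cedar: 16+22+16+17+27 = 98
Cedar-Grove-Fern-Ash-Denton-Cedar: 16+6+17+33+26 = 98
Cedar-Grove-Fern-Denton-Ash-Cedar: 16+6+16+33+27 = 98
Cedar-Ash-Grove-Denton-Fern-Cedar: 27+23+22+16+10 = 98
Cedar-Ash-Grove-Fern-Denton-Cedar: 27+23+6+16+26 = 98
Cedar-Ash-Denton-Grove-Fern-Cedar: 27+33+22+6+10 = 98
Cedar-Ash-Fern-Grove-Denton-Cedar: 27+17+6+22+26 = 98
Cedar-Denton-Grove-Ash-Fern-Cedar: 26+22+23+17+10 = 98
Cedar-Denton-Ash-Grove-Fern-Cedar: 26+33+23+6+10 = 98
The minimum is 98.
One optimal route: Cedar → Grove → Ash → Denton → Fern → Cedar (or its reverse).

98 min — the shortest possible round trip.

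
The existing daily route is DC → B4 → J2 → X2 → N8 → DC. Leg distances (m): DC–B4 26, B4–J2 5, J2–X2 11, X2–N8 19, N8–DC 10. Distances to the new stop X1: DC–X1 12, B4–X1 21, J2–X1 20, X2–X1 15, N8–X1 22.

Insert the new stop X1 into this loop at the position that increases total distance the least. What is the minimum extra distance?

Insertion cost between consecutive stops i–j is d(i,X1) + d(X1,j) − d(i,j):
  between DC and B4: 12 + 21 − 26 = 7
  between B4 and J2: 21 + 20 − 5 = 36
  between J2 and X2: 20 + 15 − 11 = 24
  between X2 and N8: 15 + 22 − 19 = 18
  between N8 and DC: 22 + 12 − 10 = 24
Cheapest insertion is between DC and B4, adding 7.
New total = 71 + 7 = 78.

Minimum extra distance: 7 m, inserting X1 between DC and B4.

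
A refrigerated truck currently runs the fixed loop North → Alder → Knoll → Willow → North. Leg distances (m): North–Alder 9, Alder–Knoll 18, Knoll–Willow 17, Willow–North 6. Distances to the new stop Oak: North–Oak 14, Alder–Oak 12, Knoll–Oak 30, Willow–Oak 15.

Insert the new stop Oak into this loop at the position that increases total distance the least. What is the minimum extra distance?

Adding 17 m by placing Oak on the North–Alder leg.

Insertion cost between consecutive stops i–j is d(i,Oak) + d(Oak,j) − d(i,j):
  between North and Alder: 14 + 12 − 9 = 17
  between Alder and Knoll: 12 + 30 − 18 = 24
  between Knoll and Willow: 30 + 15 − 17 = 28
  between Willow and North: 15 + 14 − 6 = 23
Cheapest insertion is between North and Alder, adding 17.
New total = 50 + 17 = 67.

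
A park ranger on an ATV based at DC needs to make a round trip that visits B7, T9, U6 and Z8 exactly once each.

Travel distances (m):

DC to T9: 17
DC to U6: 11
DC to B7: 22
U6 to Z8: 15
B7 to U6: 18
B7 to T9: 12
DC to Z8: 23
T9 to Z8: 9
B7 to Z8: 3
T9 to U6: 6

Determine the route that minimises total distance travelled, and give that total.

There are 12 distinct closed tours to check (reversals are equivalent).
DC-B7-T9-U6-Z8-DC: 22+12+6+15+23 = 78
DC-B7-T9-Z8-U6-DC: 22+12+9+15+11 = 69
DC-B7-U6-T9-Z8-DC: 22+18+6+9+23 = 78
DC-B7-U6-Z8-T9-DC: 22+18+15+9+17 = 81
DC-B7-Z8-T9-U6-DC: 22+3+9+6+11 = 51
DC-B7-Z8-U6-T9-DC: 22+3+15+6+17 = 63
DC-T9-B7-U6-Z8-DC: 17+12+18+15+23 = 85
DC-T9-B7-Z8-U6-DC: 17+12+3+15+11 = 58
DC-T9-U6-B7-Z8-DC: 17+6+18+3+23 = 67
DC-T9-Z8-B7-U6-DC: 17+9+3+18+11 = 58
DC-U6-B7-T9-Z8-DC: 11+18+12+9+23 = 73
DC-U6-T9-B7-Z8-DC: 11+6+12+3+23 = 55
The minimum is 51.
One optimal route: DC → B7 → Z8 → T9 → U6 → DC (or its reverse).

Shortest round trip = 51 m.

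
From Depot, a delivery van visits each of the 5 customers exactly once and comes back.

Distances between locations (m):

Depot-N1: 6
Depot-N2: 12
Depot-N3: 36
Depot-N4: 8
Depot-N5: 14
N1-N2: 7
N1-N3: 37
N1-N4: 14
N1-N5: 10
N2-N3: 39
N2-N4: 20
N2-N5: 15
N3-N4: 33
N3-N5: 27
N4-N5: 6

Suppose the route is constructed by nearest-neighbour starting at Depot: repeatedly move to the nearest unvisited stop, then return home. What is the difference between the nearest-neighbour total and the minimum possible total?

The nearest-neighbour route is 10 m longer than optimal.

From Depot: N1=6, N4=8, N2=12, N5=14, N3=36 → choose N1 (6).
From N1: N2=7, N5=10, N4=14, N3=37 → choose N2 (7).
From N2: N5=15, N4=20, N3=39 → choose N5 (15).
From N5: N4=6, N3=27 → choose N4 (6).
From N4: N3=33 → choose N3 (33).
NN route Depot → N1 → N2 → N5 → N4 → N3 → Depot costs 103.
Optimal: Depot → N1 → N2 → N3 → N5 → N4 → Depot costs 93 (by enumerating all 60 distinct tours).
Excess = 103 − 93 = 10.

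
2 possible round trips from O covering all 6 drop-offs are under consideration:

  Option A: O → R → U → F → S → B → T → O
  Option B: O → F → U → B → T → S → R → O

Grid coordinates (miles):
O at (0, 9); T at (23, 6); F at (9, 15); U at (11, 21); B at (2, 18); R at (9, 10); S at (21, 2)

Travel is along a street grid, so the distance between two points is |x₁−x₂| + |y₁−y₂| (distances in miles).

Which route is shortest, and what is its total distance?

Shortest is Option B, total 104 miles.

Option A: 10 + 13 + 8 + 25 + 35 + 33 + 26 = 150
Option B: 15 + 8 + 12 + 33 + 6 + 20 + 10 = 104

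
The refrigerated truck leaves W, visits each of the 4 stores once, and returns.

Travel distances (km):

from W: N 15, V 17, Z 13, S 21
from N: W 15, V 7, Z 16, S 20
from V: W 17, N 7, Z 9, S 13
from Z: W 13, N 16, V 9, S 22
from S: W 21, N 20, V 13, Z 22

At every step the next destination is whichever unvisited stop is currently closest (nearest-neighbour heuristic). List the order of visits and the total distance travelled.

Nearest-neighbour total = 70 km; route W → Z → V → N → S → W.

From W: distances to unvisited — Z=13, N=15, V=17, S=21. Nearest is Z (13).
From Z: distances to unvisited — V=9, N=16, S=22. Nearest is V (9).
From V: distances to unvisited — N=7, S=13. Nearest is N (7).
From N: distances to unvisited — S=20. Nearest is S (20).
Return S→W: 21.
Total = 13 + 9 + 7 + 20 + 21 = 70.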